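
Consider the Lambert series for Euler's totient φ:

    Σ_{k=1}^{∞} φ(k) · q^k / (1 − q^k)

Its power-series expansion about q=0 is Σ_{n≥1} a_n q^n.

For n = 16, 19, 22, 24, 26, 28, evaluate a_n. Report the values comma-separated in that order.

q^16  k|16↦φ(k): 1:1 2:1 4:2 8:4 16:8  a_16=16
[q^19] φ(19)=18,φ(1)=1 ⇒ 19
d|22:{1,2,11,22}  Σφ=1+1+10+10=22
n=24: 24·1 12·2 8·3 6·4 4·6 3·8 2·12 1·24  φ→[8+4+4+2+2+2+1+1]=24
q^26  k|26↦φ(k): 26:12 13:12 2:1 1:1  a_26=26
q^28  k|28↦φ(k): 1:1 2:1 4:2 7:6 14:6 28:12  a_28=28

16, 19, 22, 24, 26, 28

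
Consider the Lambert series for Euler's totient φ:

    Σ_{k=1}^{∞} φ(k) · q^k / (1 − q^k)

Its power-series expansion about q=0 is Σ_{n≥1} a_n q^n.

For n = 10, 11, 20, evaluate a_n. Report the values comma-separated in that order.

q^10  k|10↦φ(k): 10:4 5:4 2:1 1:1  a_10=10
d|11:{11,1}  Σφ=10+1=11
q^20  k|20↦φ(k): 20:8 10:4 5:4 4:2 2:1 1:1  a_20=20

10, 11, 20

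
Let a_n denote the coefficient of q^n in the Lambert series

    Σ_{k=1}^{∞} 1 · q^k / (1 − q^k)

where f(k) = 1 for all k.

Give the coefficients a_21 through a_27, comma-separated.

[q^21] f(1)=1,f(3)=1,f(7)=1,f(21)=1 ⇒ 4
n=22: 22·1 11·2 2·11 1·22  f→[1+1+1+1]=4
q^23  k|23↦f(k): 1:1 23:1  a_23=2
[q^24] f(1)=1,f(2)=1,f(3)=1,f(4)=1,f(6)=1,f(8)=1,f(12)=1,f(24)=1 ⇒ 8
q^25  k|25↦f(k): 1:1 5:1 25:1  a_25=3
[q^26] f(26)=1,f(13)=1,f(2)=1,f(1)=1 ⇒ 4
q^27  k|27↦f(k): 1:1 3:1 9:1 27:1  a_27=4

4, 4, 2, 8, 3, 4, 4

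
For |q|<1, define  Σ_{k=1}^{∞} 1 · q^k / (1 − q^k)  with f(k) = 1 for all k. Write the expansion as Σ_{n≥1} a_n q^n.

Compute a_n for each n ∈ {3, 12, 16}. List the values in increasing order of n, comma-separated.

d|3:{3,1}  Σf=1+1=2
[q^12] f(12)=1,f(6)=1,f(4)=1,f(3)=1,f(2)=1,f(1)=1 ⇒ 6
n=16: 1·16 2·8 4·4 8·2 16·1  f→[1+1+1+1+1]=5

2, 6, 5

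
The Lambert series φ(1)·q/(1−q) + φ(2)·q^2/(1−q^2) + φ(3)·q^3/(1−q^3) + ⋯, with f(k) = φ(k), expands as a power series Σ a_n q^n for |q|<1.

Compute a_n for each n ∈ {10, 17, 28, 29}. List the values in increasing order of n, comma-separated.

[q^10] φ(10)=4,φ(5)=4,φ(2)=1,φ(1)=1 ⇒ 10
n=17: 17·1 1·17  φ→[16+1]=17
n=28: 1·28 2·14 4·7 7·4 14·2 28·1  φ→[1+1+2+6+6+12]=28
q^29  k|29↦φ(k): 29:28 1:1  a_29=29

10, 17, 28, 29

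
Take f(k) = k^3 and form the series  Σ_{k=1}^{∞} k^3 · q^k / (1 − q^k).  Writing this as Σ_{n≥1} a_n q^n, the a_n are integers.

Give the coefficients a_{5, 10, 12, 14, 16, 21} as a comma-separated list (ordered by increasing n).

126, 1134, 2044, 3096, 4681, 9632

d|5:{1,5}  Σf=1+125=126
n=10: 10·1 5·2 2·5 1·10  f→[1000+125+8+1]=1134
[q^12] f(1)=1,f(2)=8,f(3)=27,f(4)=64,f(6)=216,f(12)=1728 ⇒ 2044
[q^14] f(14)=2744,f(7)=343,f(2)=8,f(1)=1 ⇒ 3096
n=16: 1·16 2·8 4·4 8·2 16·1  f→[1+8+64+512+4096]=4681
q^21  k|21↦f(k): 21:9261 7:343 3:27 1:1  a_21=9632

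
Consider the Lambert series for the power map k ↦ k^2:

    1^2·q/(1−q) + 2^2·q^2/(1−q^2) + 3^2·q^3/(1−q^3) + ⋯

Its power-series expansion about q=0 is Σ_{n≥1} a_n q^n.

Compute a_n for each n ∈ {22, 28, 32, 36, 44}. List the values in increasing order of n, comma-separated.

n=22: 1·22 2·11 11·2 22·1  f→[1+4+121+484]=610
[q^28] f(1)=1,f(2)=4,f(4)=16,f(7)=49,f(14)=196,f(28)=784 ⇒ 1050
n=32: 1·32 2·16 4·8 8·4 16·2 32·1  f→[1+4+16+64+256+1024]=1365
[q^36] f(1)=1,f(2)=4,f(3)=9,f(4)=16,f(6)=36,f(9)=81,f(12)=144,f(18)=324,f(36)=1296 ⇒ 1911
[q^44] f(1)=1,f(2)=4,f(4)=16,f(11)=121,f(22)=484,f(44)=1936 ⇒ 2562

610, 1050, 1365, 1911, 2562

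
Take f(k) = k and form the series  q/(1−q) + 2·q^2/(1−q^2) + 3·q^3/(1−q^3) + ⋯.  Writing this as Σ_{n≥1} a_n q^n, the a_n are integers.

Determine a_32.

a_32 = 63

d|32:{1,2,4,8,16,32}  Σf=1+2+4+8+16+32=63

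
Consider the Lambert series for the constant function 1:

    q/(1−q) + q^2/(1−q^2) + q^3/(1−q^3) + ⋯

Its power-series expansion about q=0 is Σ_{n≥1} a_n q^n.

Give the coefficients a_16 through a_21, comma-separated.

5, 2, 6, 2, 6, 4

q^16  k|16↦f(k): 1:1 2:1 4:1 8:1 16:1  a_16=5
n=17: 1·17 17·1  f→[1+1]=2
n=18: 18·1 9·2 6·3 3·6 2·9 1·18  f→[1+1+1+1+1+1]=6
[q^19] f(19)=1,f(1)=1 ⇒ 2
n=20: 1·20 2·10 4·5 5·4 10·2 20·1  f→[1+1+1+1+1+1]=6
n=21: 21·1 7·3 3·7 1·21  f→[1+1+1+1]=4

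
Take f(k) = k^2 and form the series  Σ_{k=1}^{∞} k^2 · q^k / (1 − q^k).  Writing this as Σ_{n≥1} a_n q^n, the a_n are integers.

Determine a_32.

n=32: 1·32 2·16 4·8 8·4 16·2 32·1  f→[1+4+16+64+256+1024]=1365

a_32 = 1365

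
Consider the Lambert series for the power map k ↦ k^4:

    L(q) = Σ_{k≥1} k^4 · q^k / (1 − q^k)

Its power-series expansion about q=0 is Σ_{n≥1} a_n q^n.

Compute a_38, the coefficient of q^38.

a_38 = 2215474

[q^38] f(1)=1,f(2)=16,f(19)=130321,f(38)=2085136 ⇒ 2215474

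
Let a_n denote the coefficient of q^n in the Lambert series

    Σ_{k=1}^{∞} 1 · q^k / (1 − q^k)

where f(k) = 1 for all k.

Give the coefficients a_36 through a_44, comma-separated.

d|36:{36,18,12,9,6,4,3,2,1}  Σf=1+1+1+1+1+1+1+1+1=9
n=37: 37·1 1·37  f→[1+1]=2
q^38  k|38↦f(k): 38:1 19:1 2:1 1:1  a_38=4
[q^39] f(39)=1,f(13)=1,f(3)=1,f(1)=1 ⇒ 4
[q^40] f(1)=1,f(2)=1,f(4)=1,f(5)=1,f(8)=1,f(10)=1,f(20)=1,f(40)=1 ⇒ 8
n=41: 41·1 1·41  f→[1+1]=2
d|42:{1,2,3,6,7,14,21,42}  Σf=1+1+1+1+1+1+1+1=8
q^43  k|43↦f(k): 1:1 43:1  a_43=2
d|44:{1,2,4,11,22,44}  Σf=1+1+1+1+1+1=6

9, 2, 4, 4, 8, 2, 8, 2, 6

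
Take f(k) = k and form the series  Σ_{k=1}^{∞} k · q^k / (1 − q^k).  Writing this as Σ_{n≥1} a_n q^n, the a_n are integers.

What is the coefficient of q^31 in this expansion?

a_31 = 32

n=31: 31·1 1·31  f→[31+1]=32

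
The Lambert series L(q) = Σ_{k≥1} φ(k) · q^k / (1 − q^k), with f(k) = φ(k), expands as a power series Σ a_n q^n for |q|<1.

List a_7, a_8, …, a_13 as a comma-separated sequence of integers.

[q^7] φ(7)=6,φ(1)=1 ⇒ 7
d|8:{8,4,2,1}  Σφ=4+2+1+1=8
n=9: 1·9 3·3 9·1  φ→[1+2+6]=9
n=10: 10·1 5·2 2·5 1·10  φ→[4+4+1+1]=10
d|11:{11,1}  Σφ=10+1=11
d|12:{1,2,3,4,6,12}  Σφ=1+1+2+2+2+4=12
q^13  k|13↦φ(k): 13:12 1:1  a_13=13

7, 8, 9, 10, 11, 12, 13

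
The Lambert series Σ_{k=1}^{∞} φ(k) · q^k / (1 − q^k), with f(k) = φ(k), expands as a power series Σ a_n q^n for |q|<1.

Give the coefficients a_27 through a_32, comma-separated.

[q^27] φ(27)=18,φ(9)=6,φ(3)=2,φ(1)=1 ⇒ 27
q^28  k|28↦φ(k): 28:12 14:6 7:6 4:2 2:1 1:1  a_28=28
d|29:{1,29}  Σφ=1+28=29
n=30: 1·30 2·15 3·10 5·6 6·5 10·3 15·2 30·1  φ→[1+1+2+4+2+4+8+8]=30
q^31  k|31↦φ(k): 1:1 31:30  a_31=31
d|32:{1,2,4,8,16,32}  Σφ=1+1+2+4+8+16=32

27, 28, 29, 30, 31, 32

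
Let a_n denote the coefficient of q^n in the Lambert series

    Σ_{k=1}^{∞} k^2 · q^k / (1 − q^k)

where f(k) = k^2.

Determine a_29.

a_29 = 842

[q^29] f(1)=1,f(29)=841 ⇒ 842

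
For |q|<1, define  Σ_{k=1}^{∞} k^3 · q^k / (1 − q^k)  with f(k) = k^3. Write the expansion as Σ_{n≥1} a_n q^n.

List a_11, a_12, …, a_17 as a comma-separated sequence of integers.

1332, 2044, 2198, 3096, 3528, 4681, 4914

[q^11] f(11)=1331,f(1)=1 ⇒ 1332
d|12:{1,2,3,4,6,12}  Σf=1+8+27+64+216+1728=2044
d|13:{13,1}  Σf=2197+1=2198
q^14  k|14↦f(k): 14:2744 7:343 2:8 1:1  a_14=3096
d|15:{1,3,5,15}  Σf=1+27+125+3375=3528
n=16: 16·1 8·2 4·4 2·8 1·16  f→[4096+512+64+8+1]=4681
[q^17] f(1)=1,f(17)=4913 ⇒ 4914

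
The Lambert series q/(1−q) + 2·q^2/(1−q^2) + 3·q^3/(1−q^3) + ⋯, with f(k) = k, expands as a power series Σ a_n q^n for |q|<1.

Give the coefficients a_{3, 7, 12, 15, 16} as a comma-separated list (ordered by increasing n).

d|3:{1,3}  Σf=1+3=4
d|7:{1,7}  Σf=1+7=8
q^12  k|12↦f(k): 12:12 6:6 4:4 3:3 2:2 1:1  a_12=28
[q^15] f(1)=1,f(3)=3,f(5)=5,f(15)=15 ⇒ 24
n=16: 1·16 2·8 4·4 8·2 16·1  f→[1+2+4+8+16]=31

4, 8, 28, 24, 31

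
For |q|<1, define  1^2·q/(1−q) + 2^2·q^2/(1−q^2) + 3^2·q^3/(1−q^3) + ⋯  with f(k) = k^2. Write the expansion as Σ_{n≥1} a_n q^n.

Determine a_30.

a_30 = 1300

q^30  k|30↦f(k): 30:900 15:225 10:100 6:36 5:25 3:9 2:4 1:1  a_30=1300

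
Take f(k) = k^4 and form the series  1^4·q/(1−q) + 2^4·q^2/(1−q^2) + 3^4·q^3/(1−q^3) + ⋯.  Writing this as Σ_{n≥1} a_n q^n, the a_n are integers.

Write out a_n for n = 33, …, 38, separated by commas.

1200644, 1419874, 1503652, 1813539, 1874162, 2215474

[q^33] f(33)=1185921,f(11)=14641,f(3)=81,f(1)=1 ⇒ 1200644
q^34  k|34↦f(k): 1:1 2:16 17:83521 34:1336336  a_34=1419874
q^35  k|35↦f(k): 35:1500625 7:2401 5:625 1:1  a_35=1503652
q^36  k|36↦f(k): 36:1679616 18:104976 12:20736 9:6561 6:1296 4:256 3:81 2:16 1:1  a_36=1813539
n=37: 37·1 1·37  f→[1874161+1]=1874162
q^38  k|38↦f(k): 38:2085136 19:130321 2:16 1:1  a_38=2215474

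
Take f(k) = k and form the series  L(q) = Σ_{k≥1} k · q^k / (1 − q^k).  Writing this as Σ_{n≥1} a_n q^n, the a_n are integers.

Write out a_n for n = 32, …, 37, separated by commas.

63, 48, 54, 48, 91, 38

[q^32] f(32)=32,f(16)=16,f(8)=8,f(4)=4,f(2)=2,f(1)=1 ⇒ 63
d|33:{33,11,3,1}  Σf=33+11+3+1=48
[q^34] f(1)=1,f(2)=2,f(17)=17,f(34)=34 ⇒ 54
d|35:{35,7,5,1}  Σf=35+7+5+1=48
n=36: 36·1 18·2 12·3 9·4 6·6 4·9 3·12 2·18 1·36  f→[36+18+12+9+6+4+3+2+1]=91
[q^37] f(1)=1,f(37)=37 ⇒ 38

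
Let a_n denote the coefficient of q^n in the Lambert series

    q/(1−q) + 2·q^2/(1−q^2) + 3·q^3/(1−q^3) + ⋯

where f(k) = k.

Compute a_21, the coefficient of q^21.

d|21:{21,7,3,1}  Σf=21+7+3+1=32

a_21 = 32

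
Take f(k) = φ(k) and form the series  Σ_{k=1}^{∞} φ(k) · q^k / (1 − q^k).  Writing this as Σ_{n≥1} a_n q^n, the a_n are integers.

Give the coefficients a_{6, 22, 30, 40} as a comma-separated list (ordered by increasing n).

n=6: 1·6 2·3 3·2 6·1  φ→[1+1+2+2]=6
[q^22] φ(22)=10,φ(11)=10,φ(2)=1,φ(1)=1 ⇒ 22
[q^30] φ(30)=8,φ(15)=8,φ(10)=4,φ(6)=2,φ(5)=4,φ(3)=2,φ(2)=1,φ(1)=1 ⇒ 30
n=40: 1·40 2·20 4·10 5·8 8·5 10·4 20·2 40·1  φ→[1+1+2+4+4+4+8+16]=40

6, 22, 30, 40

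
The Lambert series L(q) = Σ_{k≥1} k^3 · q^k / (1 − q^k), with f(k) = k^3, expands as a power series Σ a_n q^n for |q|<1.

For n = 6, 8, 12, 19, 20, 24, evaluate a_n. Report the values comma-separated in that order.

q^6  k|6↦f(k): 6:216 3:27 2:8 1:1  a_6=252
[q^8] f(8)=512,f(4)=64,f(2)=8,f(1)=1 ⇒ 585
d|12:{12,6,4,3,2,1}  Σf=1728+216+64+27+8+1=2044
[q^19] f(1)=1,f(19)=6859 ⇒ 6860
[q^20] f(1)=1,f(2)=8,f(4)=64,f(5)=125,f(10)=1000,f(20)=8000 ⇒ 9198
n=24: 1·24 2·12 3·8 4·6 6·4 8·3 12·2 24·1  f→[1+8+27+64+216+512+1728+13824]=16380

252, 585, 2044, 6860, 9198, 16380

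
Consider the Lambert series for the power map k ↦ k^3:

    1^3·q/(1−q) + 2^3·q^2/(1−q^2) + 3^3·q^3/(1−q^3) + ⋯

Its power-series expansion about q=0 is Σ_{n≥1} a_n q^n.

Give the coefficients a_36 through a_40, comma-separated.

55261, 50654, 61740, 61544, 73710

q^36  k|36↦f(k): 1:1 2:8 3:27 4:64 6:216 9:729 12:1728 18:5832 36:46656  a_36=55261
[q^37] f(1)=1,f(37)=50653 ⇒ 50654
[q^38] f(1)=1,f(2)=8,f(19)=6859,f(38)=54872 ⇒ 61740
q^39  k|39↦f(k): 39:59319 13:2197 3:27 1:1  a_39=61544
q^40  k|40↦f(k): 1:1 2:8 4:64 5:125 8:512 10:1000 20:8000 40:64000  a_40=73710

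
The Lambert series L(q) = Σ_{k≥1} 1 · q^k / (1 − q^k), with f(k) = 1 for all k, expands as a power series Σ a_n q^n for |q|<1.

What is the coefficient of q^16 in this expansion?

q^16  k|16↦f(k): 1:1 2:1 4:1 8:1 16:1  a_16=5

a_16 = 5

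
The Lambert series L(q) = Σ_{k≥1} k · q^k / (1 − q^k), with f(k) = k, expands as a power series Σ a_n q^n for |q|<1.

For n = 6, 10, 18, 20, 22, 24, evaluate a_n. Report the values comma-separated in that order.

12, 18, 39, 42, 36, 60

q^6  k|6↦f(k): 6:6 3:3 2:2 1:1  a_6=12
[q^10] f(10)=10,f(5)=5,f(2)=2,f(1)=1 ⇒ 18
d|18:{1,2,3,6,9,18}  Σf=1+2+3+6+9+18=39
n=20: 20·1 10·2 5·4 4·5 2·10 1·20  f→[20+10+5+4+2+1]=42
q^22  k|22↦f(k): 1:1 2:2 11:11 22:22  a_22=36
d|24:{1,2,3,4,6,8,12,24}  Σf=1+2+3+4+6+8+12+24=60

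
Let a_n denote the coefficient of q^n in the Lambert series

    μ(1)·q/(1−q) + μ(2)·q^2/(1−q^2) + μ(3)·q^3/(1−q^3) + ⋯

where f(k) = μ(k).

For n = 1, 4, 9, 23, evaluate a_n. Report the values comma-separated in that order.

1, 0, 0, 0

[q^1] μ(1)=1 ⇒ 1
n=4: 1·4 2·2 4·1  μ→[1+(-1)+0]=0
d|9:{9,3,1}  Σμ=0+(-1)+1=0
q^23  k|23↦μ(k): 1:1 23:-1  a_23=0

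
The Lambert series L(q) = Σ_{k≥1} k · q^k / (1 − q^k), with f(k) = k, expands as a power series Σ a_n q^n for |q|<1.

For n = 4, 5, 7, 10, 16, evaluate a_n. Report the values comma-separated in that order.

7, 6, 8, 18, 31

d|4:{1,2,4}  Σf=1+2+4=7
q^5  k|5↦f(k): 1:1 5:5  a_5=6
n=7: 7·1 1·7  f→[7+1]=8
d|10:{1,2,5,10}  Σf=1+2+5+10=18
n=16: 16·1 8·2 4·4 2·8 1·16  f→[16+8+4+2+1]=31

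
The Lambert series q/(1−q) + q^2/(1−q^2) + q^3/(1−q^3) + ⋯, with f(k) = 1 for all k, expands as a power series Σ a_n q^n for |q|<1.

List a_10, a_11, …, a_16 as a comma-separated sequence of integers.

[q^10] f(10)=1,f(5)=1,f(2)=1,f(1)=1 ⇒ 4
[q^11] f(11)=1,f(1)=1 ⇒ 2
q^12  k|12↦f(k): 1:1 2:1 3:1 4:1 6:1 12:1  a_12=6
[q^13] f(1)=1,f(13)=1 ⇒ 2
n=14: 1·14 2·7 7·2 14·1  f→[1+1+1+1]=4
n=15: 1·15 3·5 5·3 15·1  f→[1+1+1+1]=4
[q^16] f(16)=1,f(8)=1,f(4)=1,f(2)=1,f(1)=1 ⇒ 5

4, 2, 6, 2, 4, 4, 5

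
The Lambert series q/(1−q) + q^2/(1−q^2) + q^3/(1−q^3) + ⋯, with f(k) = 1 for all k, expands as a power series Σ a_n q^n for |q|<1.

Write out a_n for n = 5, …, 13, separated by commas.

2, 4, 2, 4, 3, 4, 2, 6, 2

d|5:{5,1}  Σf=1+1=2
n=6: 6·1 3·2 2·3 1·6  f→[1+1+1+1]=4
d|7:{1,7}  Σf=1+1=2
[q^8] f(8)=1,f(4)=1,f(2)=1,f(1)=1 ⇒ 4
n=9: 1·9 3·3 9·1  f→[1+1+1]=3
[q^10] f(10)=1,f(5)=1,f(2)=1,f(1)=1 ⇒ 4
d|11:{1,11}  Σf=1+1=2
d|12:{1,2,3,4,6,12}  Σf=1+1+1+1+1+1=6
q^13  k|13↦f(k): 13:1 1:1  a_13=2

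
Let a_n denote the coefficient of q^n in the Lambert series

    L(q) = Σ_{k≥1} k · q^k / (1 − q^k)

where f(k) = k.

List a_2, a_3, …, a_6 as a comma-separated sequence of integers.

3, 4, 7, 6, 12

d|2:{2,1}  Σf=2+1=3
q^3  k|3↦f(k): 1:1 3:3  a_3=4
[q^4] f(4)=4,f(2)=2,f(1)=1 ⇒ 7
q^5  k|5↦f(k): 5:5 1:1  a_5=6
q^6  k|6↦f(k): 6:6 3:3 2:2 1:1  a_6=12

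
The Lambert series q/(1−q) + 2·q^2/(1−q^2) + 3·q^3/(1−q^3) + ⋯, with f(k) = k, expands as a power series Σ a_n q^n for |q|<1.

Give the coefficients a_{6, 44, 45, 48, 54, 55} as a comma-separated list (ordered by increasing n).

q^6  k|6↦f(k): 6:6 3:3 2:2 1:1  a_6=12
d|44:{1,2,4,11,22,44}  Σf=1+2+4+11+22+44=84
d|45:{45,15,9,5,3,1}  Σf=45+15+9+5+3+1=78
n=48: 1·48 2·24 3·16 4·12 6·8 8·6 12·4 16·3 24·2 48·1  f→[1+2+3+4+6+8+12+16+24+48]=124
q^54  k|54↦f(k): 1:1 2:2 3:3 6:6 9:9 18:18 27:27 54:54  a_54=120
[q^55] f(55)=55,f(11)=11,f(5)=5,f(1)=1 ⇒ 72

12, 84, 78, 124, 120, 72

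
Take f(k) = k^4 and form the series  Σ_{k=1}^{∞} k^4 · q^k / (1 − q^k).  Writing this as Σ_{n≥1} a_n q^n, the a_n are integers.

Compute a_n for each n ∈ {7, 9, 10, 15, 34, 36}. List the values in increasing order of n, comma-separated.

d|7:{1,7}  Σf=1+2401=2402
[q^9] f(1)=1,f(3)=81,f(9)=6561 ⇒ 6643
n=10: 10·1 5·2 2·5 1·10  f→[10000+625+16+1]=10642
[q^15] f(1)=1,f(3)=81,f(5)=625,f(15)=50625 ⇒ 51332
q^34  k|34↦f(k): 1:1 2:16 17:83521 34:1336336  a_34=1419874
[q^36] f(1)=1,f(2)=16,f(3)=81,f(4)=256,f(6)=1296,f(9)=6561,f(12)=20736,f(18)=104976,f(36)=1679616 ⇒ 1813539

2402, 6643, 10642, 51332, 1419874, 1813539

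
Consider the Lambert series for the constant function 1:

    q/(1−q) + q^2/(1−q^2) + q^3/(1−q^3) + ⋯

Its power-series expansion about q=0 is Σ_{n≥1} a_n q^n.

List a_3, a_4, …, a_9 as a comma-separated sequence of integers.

2, 3, 2, 4, 2, 4, 3

q^3  k|3↦f(k): 1:1 3:1  a_3=2
q^4  k|4↦f(k): 1:1 2:1 4:1  a_4=3
[q^5] f(1)=1,f(5)=1 ⇒ 2
n=6: 6·1 3·2 2·3 1·6  f→[1+1+1+1]=4
[q^7] f(1)=1,f(7)=1 ⇒ 2
q^8  k|8↦f(k): 1:1 2:1 4:1 8:1  a_8=4
n=9: 9·1 3·3 1·9  f→[1+1+1]=3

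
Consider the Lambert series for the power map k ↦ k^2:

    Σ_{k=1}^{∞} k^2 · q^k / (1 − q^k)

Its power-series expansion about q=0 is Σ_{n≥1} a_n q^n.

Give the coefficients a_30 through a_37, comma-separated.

1300, 962, 1365, 1220, 1450, 1300, 1911, 1370

[q^30] f(30)=900,f(15)=225,f(10)=100,f(6)=36,f(5)=25,f(3)=9,f(2)=4,f(1)=1 ⇒ 1300
d|31:{31,1}  Σf=961+1=962
n=32: 1·32 2·16 4·8 8·4 16·2 32·1  f→[1+4+16+64+256+1024]=1365
n=33: 33·1 11·3 3·11 1·33  f→[1089+121+9+1]=1220
d|34:{1,2,17,34}  Σf=1+4+289+1156=1450
q^35  k|35↦f(k): 35:1225 7:49 5:25 1:1  a_35=1300
q^36  k|36↦f(k): 1:1 2:4 3:9 4:16 6:36 9:81 12:144 18:324 36:1296  a_36=1911
d|37:{37,1}  Σf=1369+1=1370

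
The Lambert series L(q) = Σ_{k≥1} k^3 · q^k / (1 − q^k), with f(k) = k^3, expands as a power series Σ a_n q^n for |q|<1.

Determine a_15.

q^15  k|15↦f(k): 1:1 3:27 5:125 15:3375  a_15=3528

a_15 = 3528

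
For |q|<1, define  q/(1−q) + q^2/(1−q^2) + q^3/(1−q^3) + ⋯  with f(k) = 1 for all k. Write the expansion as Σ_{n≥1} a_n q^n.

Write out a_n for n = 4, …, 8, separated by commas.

3, 2, 4, 2, 4

q^4  k|4↦f(k): 4:1 2:1 1:1  a_4=3
q^5  k|5↦f(k): 1:1 5:1  a_5=2
d|6:{6,3,2,1}  Σf=1+1+1+1=4
d|7:{7,1}  Σf=1+1=2
[q^8] f(1)=1,f(2)=1,f(4)=1,f(8)=1 ⇒ 4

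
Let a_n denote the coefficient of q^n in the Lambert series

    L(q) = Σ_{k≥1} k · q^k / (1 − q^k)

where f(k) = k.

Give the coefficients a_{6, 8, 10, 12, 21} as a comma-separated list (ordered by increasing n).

[q^6] f(1)=1,f(2)=2,f(3)=3,f(6)=6 ⇒ 12
d|8:{8,4,2,1}  Σf=8+4+2+1=15
d|10:{10,5,2,1}  Σf=10+5+2+1=18
n=12: 1·12 2·6 3·4 4·3 6·2 12·1  f→[1+2+3+4+6+12]=28
n=21: 1·21 3·7 7·3 21·1  f→[1+3+7+21]=32

12, 15, 18, 28, 32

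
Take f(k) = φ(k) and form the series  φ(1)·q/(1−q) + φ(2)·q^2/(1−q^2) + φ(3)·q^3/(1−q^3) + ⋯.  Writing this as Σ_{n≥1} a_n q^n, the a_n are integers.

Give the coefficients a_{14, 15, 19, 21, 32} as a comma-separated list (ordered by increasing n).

d|14:{14,7,2,1}  Σφ=6+6+1+1=14
q^15  k|15↦φ(k): 1:1 3:2 5:4 15:8  a_15=15
q^19  k|19↦φ(k): 1:1 19:18  a_19=19
d|21:{1,3,7,21}  Σφ=1+2+6+12=21
q^32  k|32↦φ(k): 32:16 16:8 8:4 4:2 2:1 1:1  a_32=32

14, 15, 19, 21, 32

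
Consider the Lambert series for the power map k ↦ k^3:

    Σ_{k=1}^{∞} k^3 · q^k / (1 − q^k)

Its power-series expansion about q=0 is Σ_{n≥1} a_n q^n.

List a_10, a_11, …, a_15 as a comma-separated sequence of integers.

1134, 1332, 2044, 2198, 3096, 3528

[q^10] f(10)=1000,f(5)=125,f(2)=8,f(1)=1 ⇒ 1134
q^11  k|11↦f(k): 1:1 11:1331  a_11=1332
n=12: 12·1 6·2 4·3 3·4 2·6 1·12  f→[1728+216+64+27+8+1]=2044
[q^13] f(13)=2197,f(1)=1 ⇒ 2198
n=14: 14·1 7·2 2·7 1·14  f→[2744+343+8+1]=3096
d|15:{1,3,5,15}  Σf=1+27+125+3375=3528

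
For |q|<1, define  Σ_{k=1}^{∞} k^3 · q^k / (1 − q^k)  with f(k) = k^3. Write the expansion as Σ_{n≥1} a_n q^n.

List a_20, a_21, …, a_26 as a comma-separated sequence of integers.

n=20: 1·20 2·10 4·5 5·4 10·2 20·1  f→[1+8+64+125+1000+8000]=9198
n=21: 21·1 7·3 3·7 1·21  f→[9261+343+27+1]=9632
q^22  k|22↦f(k): 22:10648 11:1331 2:8 1:1  a_22=11988
[q^23] f(23)=12167,f(1)=1 ⇒ 12168
n=24: 24·1 12·2 8·3 6·4 4·6 3·8 2·12 1·24  f→[13824+1728+512+216+64+27+8+1]=16380
d|25:{25,5,1}  Σf=15625+125+1=15751
d|26:{26,13,2,1}  Σf=17576+2197+8+1=19782

9198, 9632, 11988, 12168, 16380, 15751, 19782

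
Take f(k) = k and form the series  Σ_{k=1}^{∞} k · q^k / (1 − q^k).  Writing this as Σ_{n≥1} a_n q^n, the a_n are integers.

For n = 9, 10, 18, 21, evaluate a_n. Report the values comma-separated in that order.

[q^9] f(9)=9,f(3)=3,f(1)=1 ⇒ 13
q^10  k|10↦f(k): 10:10 5:5 2:2 1:1  a_10=18
n=18: 1·18 2·9 3·6 6·3 9·2 18·1  f→[1+2+3+6+9+18]=39
q^21  k|21↦f(k): 21:21 7:7 3:3 1:1  a_21=32

13, 18, 39, 32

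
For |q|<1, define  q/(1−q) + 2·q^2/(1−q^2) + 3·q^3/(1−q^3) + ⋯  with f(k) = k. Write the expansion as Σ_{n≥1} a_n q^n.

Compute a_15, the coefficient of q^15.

q^15  k|15↦f(k): 1:1 3:3 5:5 15:15  a_15=24

a_15 = 24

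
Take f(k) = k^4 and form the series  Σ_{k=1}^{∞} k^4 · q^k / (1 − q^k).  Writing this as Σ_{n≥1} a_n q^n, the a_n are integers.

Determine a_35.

d|35:{1,5,7,35}  Σf=1+625+2401+1500625=1503652

a_35 = 1503652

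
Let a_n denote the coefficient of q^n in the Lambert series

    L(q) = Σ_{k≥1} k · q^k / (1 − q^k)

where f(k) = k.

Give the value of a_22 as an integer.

a_22 = 36

d|22:{22,11,2,1}  Σf=22+11+2+1=36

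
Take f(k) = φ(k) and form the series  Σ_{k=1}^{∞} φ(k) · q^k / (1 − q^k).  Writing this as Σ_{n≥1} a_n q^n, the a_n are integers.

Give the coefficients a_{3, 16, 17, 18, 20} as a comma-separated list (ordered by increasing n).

q^3  k|3↦φ(k): 3:2 1:1  a_3=3
q^16  k|16↦φ(k): 16:8 8:4 4:2 2:1 1:1  a_16=16
n=17: 17·1 1·17  φ→[16+1]=17
d|18:{1,2,3,6,9,18}  Σφ=1+1+2+2+6+6=18
n=20: 1·20 2·10 4·5 5·4 10·2 20·1  φ→[1+1+2+4+4+8]=20

3, 16, 17, 18, 20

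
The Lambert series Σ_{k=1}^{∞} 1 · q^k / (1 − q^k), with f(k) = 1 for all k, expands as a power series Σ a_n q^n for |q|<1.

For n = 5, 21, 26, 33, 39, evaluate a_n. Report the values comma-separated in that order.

[q^5] f(5)=1,f(1)=1 ⇒ 2
n=21: 1·21 3·7 7·3 21·1  f→[1+1+1+1]=4
d|26:{26,13,2,1}  Σf=1+1+1+1=4
[q^33] f(1)=1,f(3)=1,f(11)=1,f(33)=1 ⇒ 4
n=39: 1·39 3·13 13·3 39·1  f→[1+1+1+1]=4

2, 4, 4, 4, 4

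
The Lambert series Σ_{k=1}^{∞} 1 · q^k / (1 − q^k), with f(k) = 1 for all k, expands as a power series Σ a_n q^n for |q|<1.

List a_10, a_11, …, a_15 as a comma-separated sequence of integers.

4, 2, 6, 2, 4, 4

n=10: 1·10 2·5 5·2 10·1  f→[1+1+1+1]=4
[q^11] f(1)=1,f(11)=1 ⇒ 2
q^12  k|12↦f(k): 12:1 6:1 4:1 3:1 2:1 1:1  a_12=6
n=13: 1·13 13·1  f→[1+1]=2
q^14  k|14↦f(k): 1:1 2:1 7:1 14:1  a_14=4
n=15: 15·1 5·3 3·5 1·15  f→[1+1+1+1]=4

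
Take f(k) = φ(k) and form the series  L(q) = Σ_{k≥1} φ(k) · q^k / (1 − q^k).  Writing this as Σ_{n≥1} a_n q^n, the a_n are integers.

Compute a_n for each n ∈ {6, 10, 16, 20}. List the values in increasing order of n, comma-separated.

d|6:{1,2,3,6}  Σφ=1+1+2+2=6
n=10: 10·1 5·2 2·5 1·10  φ→[4+4+1+1]=10
q^16  k|16↦φ(k): 1:1 2:1 4:2 8:4 16:8  a_16=16
[q^20] φ(20)=8,φ(10)=4,φ(5)=4,φ(4)=2,φ(2)=1,φ(1)=1 ⇒ 20

6, 10, 16, 20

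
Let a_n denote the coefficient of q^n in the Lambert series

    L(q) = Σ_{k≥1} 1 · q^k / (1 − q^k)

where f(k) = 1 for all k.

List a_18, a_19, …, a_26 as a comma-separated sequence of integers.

6, 2, 6, 4, 4, 2, 8, 3, 4

[q^18] f(1)=1,f(2)=1,f(3)=1,f(6)=1,f(9)=1,f(18)=1 ⇒ 6
[q^19] f(19)=1,f(1)=1 ⇒ 2
n=20: 20·1 10·2 5·4 4·5 2·10 1·20  f→[1+1+1+1+1+1]=6
[q^21] f(21)=1,f(7)=1,f(3)=1,f(1)=1 ⇒ 4
n=22: 22·1 11·2 2·11 1·22  f→[1+1+1+1]=4
[q^23] f(23)=1,f(1)=1 ⇒ 2
n=24: 1·24 2·12 3·8 4·6 6·4 8·3 12·2 24·1  f→[1+1+1+1+1+1+1+1]=8
q^25  k|25↦f(k): 25:1 5:1 1:1  a_25=3
n=26: 26·1 13·2 2·13 1·26  f→[1+1+1+1]=4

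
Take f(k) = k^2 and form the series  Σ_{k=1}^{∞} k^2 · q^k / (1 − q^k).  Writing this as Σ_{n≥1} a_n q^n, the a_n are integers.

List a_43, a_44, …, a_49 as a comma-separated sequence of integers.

1850, 2562, 2366, 2650, 2210, 3410, 2451

d|43:{1,43}  Σf=1+1849=1850
q^44  k|44↦f(k): 44:1936 22:484 11:121 4:16 2:4 1:1  a_44=2562
q^45  k|45↦f(k): 45:2025 15:225 9:81 5:25 3:9 1:1  a_45=2366
d|46:{46,23,2,1}  Σf=2116+529+4+1=2650
[q^47] f(1)=1,f(47)=2209 ⇒ 2210
n=48: 48·1 24·2 16·3 12·4 8·6 6·8 4·12 3·16 2·24 1·48  f→[2304+576+256+144+64+36+16+9+4+1]=3410
[q^49] f(49)=2401,f(7)=49,f(1)=1 ⇒ 2451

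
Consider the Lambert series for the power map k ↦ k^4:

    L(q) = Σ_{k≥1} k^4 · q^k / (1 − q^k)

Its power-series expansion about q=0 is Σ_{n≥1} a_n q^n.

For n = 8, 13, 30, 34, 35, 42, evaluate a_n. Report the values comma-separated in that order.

4369, 28562, 872644, 1419874, 1503652, 3348388

q^8  k|8↦f(k): 8:4096 4:256 2:16 1:1  a_8=4369
n=13: 13·1 1·13  f→[28561+1]=28562
q^30  k|30↦f(k): 30:810000 15:50625 10:10000 6:1296 5:625 3:81 2:16 1:1  a_30=872644
n=34: 1·34 2·17 17·2 34·1  f→[1+16+83521+1336336]=1419874
n=35: 1·35 5·7 7·5 35·1  f→[1+625+2401+1500625]=1503652
d|42:{1,2,3,6,7,14,21,42}  Σf=1+16+81+1296+2401+38416+194481+3111696=3348388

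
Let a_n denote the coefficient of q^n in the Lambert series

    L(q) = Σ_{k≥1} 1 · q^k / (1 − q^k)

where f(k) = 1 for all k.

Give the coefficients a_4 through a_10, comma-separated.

3, 2, 4, 2, 4, 3, 4

[q^4] f(1)=1,f(2)=1,f(4)=1 ⇒ 3
n=5: 5·1 1·5  f→[1+1]=2
[q^6] f(1)=1,f(2)=1,f(3)=1,f(6)=1 ⇒ 4
q^7  k|7↦f(k): 1:1 7:1  a_7=2
d|8:{8,4,2,1}  Σf=1+1+1+1=4
d|9:{1,3,9}  Σf=1+1+1=3
[q^10] f(1)=1,f(2)=1,f(5)=1,f(10)=1 ⇒ 4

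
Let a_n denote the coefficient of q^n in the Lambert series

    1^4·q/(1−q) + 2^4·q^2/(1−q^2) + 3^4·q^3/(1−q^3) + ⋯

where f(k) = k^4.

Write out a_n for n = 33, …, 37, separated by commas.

1200644, 1419874, 1503652, 1813539, 1874162

[q^33] f(33)=1185921,f(11)=14641,f(3)=81,f(1)=1 ⇒ 1200644
[q^34] f(1)=1,f(2)=16,f(17)=83521,f(34)=1336336 ⇒ 1419874
q^35  k|35↦f(k): 1:1 5:625 7:2401 35:1500625  a_35=1503652
n=36: 1·36 2·18 3·12 4·9 6·6 9·4 12·3 18·2 36·1  f→[1+16+81+256+1296+6561+20736+104976+1679616]=1813539
q^37  k|37↦f(k): 1:1 37:1874161  a_37=1874162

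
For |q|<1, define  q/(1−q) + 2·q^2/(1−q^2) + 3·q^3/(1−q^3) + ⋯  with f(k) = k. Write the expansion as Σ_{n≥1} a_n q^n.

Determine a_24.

a_24 = 60

[q^24] f(24)=24,f(12)=12,f(8)=8,f(6)=6,f(4)=4,f(3)=3,f(2)=2,f(1)=1 ⇒ 60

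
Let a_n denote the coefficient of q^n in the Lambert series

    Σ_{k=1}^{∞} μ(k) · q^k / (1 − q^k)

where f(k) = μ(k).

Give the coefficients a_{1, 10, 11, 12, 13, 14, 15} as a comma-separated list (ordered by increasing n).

[q^1] μ(1)=1 ⇒ 1
d|10:{10,5,2,1}  Σμ=1+(-1)+(-1)+1=0
d|11:{1,11}  Σμ=1+(-1)=0
[q^12] μ(1)=1,μ(2)=-1,μ(3)=-1,μ(4)=0,μ(6)=1,μ(12)=0 ⇒ 0
d|13:{13,1}  Σμ=(-1)+1=0
n=14: 1·14 2·7 7·2 14·1  μ→[1+(-1)+(-1)+1]=0
n=15: 15·1 5·3 3·5 1·15  μ→[1+(-1)+(-1)+1]=0

1, 0, 0, 0, 0, 0, 0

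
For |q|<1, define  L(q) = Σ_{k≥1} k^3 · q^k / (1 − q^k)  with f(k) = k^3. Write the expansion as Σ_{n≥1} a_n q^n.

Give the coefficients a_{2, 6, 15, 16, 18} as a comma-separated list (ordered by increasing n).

9, 252, 3528, 4681, 6813

q^2  k|2↦f(k): 1:1 2:8  a_2=9
d|6:{6,3,2,1}  Σf=216+27+8+1=252
[q^15] f(1)=1,f(3)=27,f(5)=125,f(15)=3375 ⇒ 3528
n=16: 1·16 2·8 4·4 8·2 16·1  f→[1+8+64+512+4096]=4681
q^18  k|18↦f(k): 1:1 2:8 3:27 6:216 9:729 18:5832  a_18=6813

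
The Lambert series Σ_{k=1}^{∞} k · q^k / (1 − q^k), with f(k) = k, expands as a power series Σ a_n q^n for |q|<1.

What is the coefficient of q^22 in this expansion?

a_22 = 36

q^22  k|22↦f(k): 1:1 2:2 11:11 22:22  a_22=36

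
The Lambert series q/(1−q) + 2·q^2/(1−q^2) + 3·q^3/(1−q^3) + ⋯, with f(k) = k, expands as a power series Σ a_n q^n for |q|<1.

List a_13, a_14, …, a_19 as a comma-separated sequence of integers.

n=13: 13·1 1·13  f→[13+1]=14
q^14  k|14↦f(k): 1:1 2:2 7:7 14:14  a_14=24
d|15:{1,3,5,15}  Σf=1+3+5+15=24
q^16  k|16↦f(k): 16:16 8:8 4:4 2:2 1:1  a_16=31
[q^17] f(1)=1,f(17)=17 ⇒ 18
q^18  k|18↦f(k): 1:1 2:2 3:3 6:6 9:9 18:18  a_18=39
n=19: 19·1 1·19  f→[19+1]=20

14, 24, 24, 31, 18, 39, 20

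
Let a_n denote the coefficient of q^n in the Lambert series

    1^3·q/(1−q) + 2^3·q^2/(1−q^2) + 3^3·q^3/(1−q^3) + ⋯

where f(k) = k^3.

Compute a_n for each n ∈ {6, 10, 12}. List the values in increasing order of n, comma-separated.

252, 1134, 2044

[q^6] f(1)=1,f(2)=8,f(3)=27,f(6)=216 ⇒ 252
n=10: 1·10 2·5 5·2 10·1  f→[1+8+125+1000]=1134
q^12  k|12↦f(k): 1:1 2:8 3:27 4:64 6:216 12:1728  a_12=2044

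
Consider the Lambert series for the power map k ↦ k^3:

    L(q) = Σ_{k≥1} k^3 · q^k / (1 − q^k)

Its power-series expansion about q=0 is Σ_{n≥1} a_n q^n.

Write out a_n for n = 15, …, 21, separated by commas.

3528, 4681, 4914, 6813, 6860, 9198, 9632

q^15  k|15↦f(k): 15:3375 5:125 3:27 1:1  a_15=3528
q^16  k|16↦f(k): 16:4096 8:512 4:64 2:8 1:1  a_16=4681
[q^17] f(17)=4913,f(1)=1 ⇒ 4914
q^18  k|18↦f(k): 18:5832 9:729 6:216 3:27 2:8 1:1  a_18=6813
d|19:{1,19}  Σf=1+6859=6860
d|20:{1,2,4,5,10,20}  Σf=1+8+64+125+1000+8000=9198
n=21: 21·1 7·3 3·7 1·21  f→[9261+343+27+1]=9632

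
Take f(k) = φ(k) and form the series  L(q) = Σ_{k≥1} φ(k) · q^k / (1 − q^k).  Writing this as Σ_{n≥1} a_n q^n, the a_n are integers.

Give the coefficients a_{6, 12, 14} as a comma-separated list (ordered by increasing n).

d|6:{6,3,2,1}  Σφ=2+2+1+1=6
q^12  k|12↦φ(k): 12:4 6:2 4:2 3:2 2:1 1:1  a_12=12
n=14: 1·14 2·7 7·2 14·1  φ→[1+1+6+6]=14

6, 12, 14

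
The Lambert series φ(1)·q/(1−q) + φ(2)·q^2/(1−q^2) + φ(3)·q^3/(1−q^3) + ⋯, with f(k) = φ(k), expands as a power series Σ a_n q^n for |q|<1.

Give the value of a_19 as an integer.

n=19: 19·1 1·19  φ→[18+1]=19

a_19 = 19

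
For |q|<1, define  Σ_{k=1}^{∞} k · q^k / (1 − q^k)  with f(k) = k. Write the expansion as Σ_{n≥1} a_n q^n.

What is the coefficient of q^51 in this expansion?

n=51: 51·1 17·3 3·17 1·51  f→[51+17+3+1]=72

a_51 = 72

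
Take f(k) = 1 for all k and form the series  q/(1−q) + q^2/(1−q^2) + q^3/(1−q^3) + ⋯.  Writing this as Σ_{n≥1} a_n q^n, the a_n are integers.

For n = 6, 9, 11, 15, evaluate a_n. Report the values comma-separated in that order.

4, 3, 2, 4

d|6:{1,2,3,6}  Σf=1+1+1+1=4
[q^9] f(9)=1,f(3)=1,f(1)=1 ⇒ 3
[q^11] f(1)=1,f(11)=1 ⇒ 2
q^15  k|15↦f(k): 1:1 3:1 5:1 15:1  a_15=4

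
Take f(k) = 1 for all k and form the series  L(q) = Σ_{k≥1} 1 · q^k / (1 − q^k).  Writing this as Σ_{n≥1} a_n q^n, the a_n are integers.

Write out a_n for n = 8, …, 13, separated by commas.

d|8:{1,2,4,8}  Σf=1+1+1+1=4
q^9  k|9↦f(k): 1:1 3:1 9:1  a_9=3
[q^10] f(10)=1,f(5)=1,f(2)=1,f(1)=1 ⇒ 4
q^11  k|11↦f(k): 11:1 1:1  a_11=2
d|12:{12,6,4,3,2,1}  Σf=1+1+1+1+1+1=6
n=13: 1·13 13·1  f→[1+1]=2

4, 3, 4, 2, 6, 2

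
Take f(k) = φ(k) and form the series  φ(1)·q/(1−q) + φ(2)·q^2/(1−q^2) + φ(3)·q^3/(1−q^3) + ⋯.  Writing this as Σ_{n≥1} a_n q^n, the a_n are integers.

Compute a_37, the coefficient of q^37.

d|37:{1,37}  Σφ=1+36=37

a_37 = 37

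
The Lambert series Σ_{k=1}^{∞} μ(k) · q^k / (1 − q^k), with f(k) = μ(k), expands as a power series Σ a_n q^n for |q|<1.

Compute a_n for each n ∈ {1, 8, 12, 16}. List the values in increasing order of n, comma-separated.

1, 0, 0, 0

n=1: 1·1  μ→[1]=1
d|8:{8,4,2,1}  Σμ=0+0+(-1)+1=0
q^12  k|12↦μ(k): 1:1 2:-1 3:-1 4:0 6:1 12:0  a_12=0
d|16:{16,8,4,2,1}  Σμ=0+0+0+(-1)+1=0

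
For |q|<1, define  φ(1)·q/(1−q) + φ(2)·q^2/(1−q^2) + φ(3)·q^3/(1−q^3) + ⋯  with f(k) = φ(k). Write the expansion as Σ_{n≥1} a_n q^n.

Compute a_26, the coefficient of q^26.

n=26: 1·26 2·13 13·2 26·1  φ→[1+1+12+12]=26

a_26 = 26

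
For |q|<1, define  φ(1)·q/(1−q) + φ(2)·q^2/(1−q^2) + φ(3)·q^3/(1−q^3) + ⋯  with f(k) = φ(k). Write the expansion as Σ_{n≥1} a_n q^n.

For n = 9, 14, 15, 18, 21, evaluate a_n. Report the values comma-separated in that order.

q^9  k|9↦φ(k): 1:1 3:2 9:6  a_9=9
d|14:{1,2,7,14}  Σφ=1+1+6+6=14
n=15: 15·1 5·3 3·5 1·15  φ→[8+4+2+1]=15
q^18  k|18↦φ(k): 1:1 2:1 3:2 6:2 9:6 18:6  a_18=18
q^21  k|21↦φ(k): 21:12 7:6 3:2 1:1  a_21=21

9, 14, 15, 18, 21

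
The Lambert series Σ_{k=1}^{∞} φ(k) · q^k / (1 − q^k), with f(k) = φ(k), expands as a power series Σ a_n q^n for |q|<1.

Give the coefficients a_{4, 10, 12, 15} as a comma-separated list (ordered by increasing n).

n=4: 4·1 2·2 1·4  φ→[2+1+1]=4
[q^10] φ(1)=1,φ(2)=1,φ(5)=4,φ(10)=4 ⇒ 10
[q^12] φ(1)=1,φ(2)=1,φ(3)=2,φ(4)=2,φ(6)=2,φ(12)=4 ⇒ 12
n=15: 15·1 5·3 3·5 1·15  φ→[8+4+2+1]=15

4, 10, 12, 15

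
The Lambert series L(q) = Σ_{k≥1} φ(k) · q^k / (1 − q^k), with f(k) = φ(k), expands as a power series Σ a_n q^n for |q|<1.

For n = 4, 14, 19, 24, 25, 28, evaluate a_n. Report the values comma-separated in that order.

n=4: 1·4 2·2 4·1  φ→[1+1+2]=4
q^14  k|14↦φ(k): 14:6 7:6 2:1 1:1  a_14=14
[q^19] φ(1)=1,φ(19)=18 ⇒ 19
n=24: 1·24 2·12 3·8 4·6 6·4 8·3 12·2 24·1  φ→[1+1+2+2+2+4+4+8]=24
[q^25] φ(1)=1,φ(5)=4,φ(25)=20 ⇒ 25
[q^28] φ(1)=1,φ(2)=1,φ(4)=2,φ(7)=6,φ(14)=6,φ(28)=12 ⇒ 28

4, 14, 19, 24, 25, 28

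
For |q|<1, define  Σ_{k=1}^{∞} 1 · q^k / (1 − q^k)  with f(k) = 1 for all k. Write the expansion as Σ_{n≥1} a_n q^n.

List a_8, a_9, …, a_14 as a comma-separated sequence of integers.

q^8  k|8↦f(k): 8:1 4:1 2:1 1:1  a_8=4
q^9  k|9↦f(k): 9:1 3:1 1:1  a_9=3
n=10: 10·1 5·2 2·5 1·10  f→[1+1+1+1]=4
q^11  k|11↦f(k): 1:1 11:1  a_11=2
n=12: 1·12 2·6 3·4 4·3 6·2 12·1  f→[1+1+1+1+1+1]=6
n=13: 1·13 13·1  f→[1+1]=2
d|14:{1,2,7,14}  Σf=1+1+1+1=4

4, 3, 4, 2, 6, 2, 4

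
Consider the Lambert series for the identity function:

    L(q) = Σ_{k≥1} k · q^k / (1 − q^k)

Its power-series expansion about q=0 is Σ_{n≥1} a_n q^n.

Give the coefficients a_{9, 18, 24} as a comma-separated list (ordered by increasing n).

13, 39, 60

[q^9] f(9)=9,f(3)=3,f(1)=1 ⇒ 13
d|18:{1,2,3,6,9,18}  Σf=1+2+3+6+9+18=39
n=24: 24·1 12·2 8·3 6·4 4·6 3·8 2·12 1·24  f→[24+12+8+6+4+3+2+1]=60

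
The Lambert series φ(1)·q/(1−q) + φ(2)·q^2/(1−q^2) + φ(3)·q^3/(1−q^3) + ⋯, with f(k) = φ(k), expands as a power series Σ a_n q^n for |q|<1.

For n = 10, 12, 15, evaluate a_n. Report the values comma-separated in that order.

q^10  k|10↦φ(k): 10:4 5:4 2:1 1:1  a_10=10
[q^12] φ(12)=4,φ(6)=2,φ(4)=2,φ(3)=2,φ(2)=1,φ(1)=1 ⇒ 12
q^15  k|15↦φ(k): 15:8 5:4 3:2 1:1  a_15=15

10, 12, 15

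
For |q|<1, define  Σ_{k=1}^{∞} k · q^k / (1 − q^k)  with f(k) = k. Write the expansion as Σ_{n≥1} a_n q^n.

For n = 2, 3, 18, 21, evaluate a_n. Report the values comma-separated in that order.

n=2: 2·1 1·2  f→[2+1]=3
q^3  k|3↦f(k): 3:3 1:1  a_3=4
q^18  k|18↦f(k): 1:1 2:2 3:3 6:6 9:9 18:18  a_18=39
n=21: 21·1 7·3 3·7 1·21  f→[21+7+3+1]=32

3, 4, 39, 32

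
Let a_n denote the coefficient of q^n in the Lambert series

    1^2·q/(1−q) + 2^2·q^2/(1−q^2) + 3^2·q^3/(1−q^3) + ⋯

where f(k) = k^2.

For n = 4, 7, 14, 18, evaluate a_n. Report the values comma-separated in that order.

21, 50, 250, 455

q^4  k|4↦f(k): 1:1 2:4 4:16  a_4=21
q^7  k|7↦f(k): 1:1 7:49  a_7=50
n=14: 14·1 7·2 2·7 1·14  f→[196+49+4+1]=250
d|18:{18,9,6,3,2,1}  Σf=324+81+36+9+4+1=455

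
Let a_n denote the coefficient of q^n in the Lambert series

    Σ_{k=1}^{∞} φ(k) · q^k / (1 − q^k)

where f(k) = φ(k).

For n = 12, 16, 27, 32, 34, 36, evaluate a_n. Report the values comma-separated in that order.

n=12: 1·12 2·6 3·4 4·3 6·2 12·1  φ→[1+1+2+2+2+4]=12
d|16:{16,8,4,2,1}  Σφ=8+4+2+1+1=16
q^27  k|27↦φ(k): 1:1 3:2 9:6 27:18  a_27=27
q^32  k|32↦φ(k): 1:1 2:1 4:2 8:4 16:8 32:16  a_32=32
[q^34] φ(34)=16,φ(17)=16,φ(2)=1,φ(1)=1 ⇒ 34
q^36  k|36↦φ(k): 1:1 2:1 3:2 4:2 6:2 9:6 12:4 18:6 36:12  a_36=36

12, 16, 27, 32, 34, 36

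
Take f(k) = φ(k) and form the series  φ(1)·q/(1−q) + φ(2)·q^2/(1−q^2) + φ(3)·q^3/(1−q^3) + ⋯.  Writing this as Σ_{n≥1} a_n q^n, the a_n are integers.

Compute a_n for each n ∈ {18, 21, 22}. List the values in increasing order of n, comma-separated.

q^18  k|18↦φ(k): 1:1 2:1 3:2 6:2 9:6 18:6  a_18=18
n=21: 1·21 3·7 7·3 21·1  φ→[1+2+6+12]=21
[q^22] φ(1)=1,φ(2)=1,φ(11)=10,φ(22)=10 ⇒ 22

18, 21, 22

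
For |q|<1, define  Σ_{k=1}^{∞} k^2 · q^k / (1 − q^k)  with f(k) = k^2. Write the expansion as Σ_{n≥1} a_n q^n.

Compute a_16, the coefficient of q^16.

a_16 = 341

n=16: 16·1 8·2 4·4 2·8 1·16  f→[256+64+16+4+1]=341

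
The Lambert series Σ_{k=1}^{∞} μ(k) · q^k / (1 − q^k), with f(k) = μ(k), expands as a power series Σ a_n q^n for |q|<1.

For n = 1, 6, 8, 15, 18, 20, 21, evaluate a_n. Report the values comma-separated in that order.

1, 0, 0, 0, 0, 0, 0

[q^1] μ(1)=1 ⇒ 1
q^6  k|6↦μ(k): 6:1 3:-1 2:-1 1:1  a_6=0
q^8  k|8↦μ(k): 1:1 2:-1 4:0 8:0  a_8=0
n=15: 15·1 5·3 3·5 1·15  μ→[1+(-1)+(-1)+1]=0
[q^18] μ(1)=1,μ(2)=-1,μ(3)=-1,μ(6)=1,μ(9)=0,μ(18)=0 ⇒ 0
d|20:{1,2,4,5,10,20}  Σμ=1+(-1)+0+(-1)+1+0=0
d|21:{21,7,3,1}  Σμ=1+(-1)+(-1)+1=0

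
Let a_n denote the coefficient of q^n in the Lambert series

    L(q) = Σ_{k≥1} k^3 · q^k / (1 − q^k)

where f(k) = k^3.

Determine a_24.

a_24 = 16380

n=24: 24·1 12·2 8·3 6·4 4·6 3·8 2·12 1·24  f→[13824+1728+512+216+64+27+8+1]=16380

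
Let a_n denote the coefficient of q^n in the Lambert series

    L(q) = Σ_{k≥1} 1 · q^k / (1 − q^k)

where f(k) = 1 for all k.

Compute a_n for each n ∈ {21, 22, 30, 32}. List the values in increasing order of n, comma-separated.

4, 4, 8, 6

q^21  k|21↦f(k): 21:1 7:1 3:1 1:1  a_21=4
d|22:{1,2,11,22}  Σf=1+1+1+1=4
q^30  k|30↦f(k): 30:1 15:1 10:1 6:1 5:1 3:1 2:1 1:1  a_30=8
q^32  k|32↦f(k): 32:1 16:1 8:1 4:1 2:1 1:1  a_32=6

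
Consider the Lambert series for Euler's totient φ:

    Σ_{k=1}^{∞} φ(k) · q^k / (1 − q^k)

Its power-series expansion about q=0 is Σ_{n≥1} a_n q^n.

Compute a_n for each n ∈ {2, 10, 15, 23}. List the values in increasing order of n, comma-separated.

n=2: 1·2 2·1  φ→[1+1]=2
q^10  k|10↦φ(k): 10:4 5:4 2:1 1:1  a_10=10
q^15  k|15↦φ(k): 15:8 5:4 3:2 1:1  a_15=15
[q^23] φ(23)=22,φ(1)=1 ⇒ 23

2, 10, 15, 23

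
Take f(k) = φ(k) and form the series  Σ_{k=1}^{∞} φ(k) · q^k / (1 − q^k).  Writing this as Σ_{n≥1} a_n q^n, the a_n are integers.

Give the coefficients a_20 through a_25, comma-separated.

q^20  k|20↦φ(k): 1:1 2:1 4:2 5:4 10:4 20:8  a_20=20
[q^21] φ(1)=1,φ(3)=2,φ(7)=6,φ(21)=12 ⇒ 21
d|22:{1,2,11,22}  Σφ=1+1+10+10=22
[q^23] φ(1)=1,φ(23)=22 ⇒ 23
q^24  k|24↦φ(k): 24:8 12:4 8:4 6:2 4:2 3:2 2:1 1:1  a_24=24
n=25: 25·1 5·5 1·25  φ→[20+4+1]=25

20, 21, 22, 23, 24, 25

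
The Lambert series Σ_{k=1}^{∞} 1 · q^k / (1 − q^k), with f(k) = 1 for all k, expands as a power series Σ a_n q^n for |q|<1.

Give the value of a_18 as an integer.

a_18 = 6

q^18  k|18↦f(k): 1:1 2:1 3:1 6:1 9:1 18:1  a_18=6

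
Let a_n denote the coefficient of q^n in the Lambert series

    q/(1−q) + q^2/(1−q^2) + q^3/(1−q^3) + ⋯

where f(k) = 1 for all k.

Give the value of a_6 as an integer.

n=6: 1·6 2·3 3·2 6·1  f→[1+1+1+1]=4

a_6 = 4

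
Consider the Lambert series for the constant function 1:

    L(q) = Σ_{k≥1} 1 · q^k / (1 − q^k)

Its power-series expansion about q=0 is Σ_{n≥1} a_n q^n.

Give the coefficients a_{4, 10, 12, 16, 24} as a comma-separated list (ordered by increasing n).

[q^4] f(1)=1,f(2)=1,f(4)=1 ⇒ 3
n=10: 1·10 2·5 5·2 10·1  f→[1+1+1+1]=4
q^12  k|12↦f(k): 1:1 2:1 3:1 4:1 6:1 12:1  a_12=6
d|16:{1,2,4,8,16}  Σf=1+1+1+1+1=5
d|24:{1,2,3,4,6,8,12,24}  Σf=1+1+1+1+1+1+1+1=8

3, 4, 6, 5, 8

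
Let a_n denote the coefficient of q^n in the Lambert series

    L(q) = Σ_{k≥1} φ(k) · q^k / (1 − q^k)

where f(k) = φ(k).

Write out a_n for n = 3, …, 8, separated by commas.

n=3: 1·3 3·1  φ→[1+2]=3
d|4:{4,2,1}  Σφ=2+1+1=4
d|5:{1,5}  Σφ=1+4=5
n=6: 6·1 3·2 2·3 1·6  φ→[2+2+1+1]=6
n=7: 7·1 1·7  φ→[6+1]=7
d|8:{8,4,2,1}  Σφ=4+2+1+1=8

3, 4, 5, 6, 7, 8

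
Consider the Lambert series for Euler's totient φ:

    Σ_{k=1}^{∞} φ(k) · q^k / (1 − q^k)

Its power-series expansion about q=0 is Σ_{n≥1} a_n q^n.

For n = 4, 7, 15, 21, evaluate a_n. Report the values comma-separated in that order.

n=4: 4·1 2·2 1·4  φ→[2+1+1]=4
d|7:{7,1}  Σφ=6+1=7
[q^15] φ(1)=1,φ(3)=2,φ(5)=4,φ(15)=8 ⇒ 15
n=21: 21·1 7·3 3·7 1·21  φ→[12+6+2+1]=21

4, 7, 15, 21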